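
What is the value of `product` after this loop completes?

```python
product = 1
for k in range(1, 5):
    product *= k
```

4! = 24
`product` takes the values: 1 → 2 → 6 → 24

Answer: 24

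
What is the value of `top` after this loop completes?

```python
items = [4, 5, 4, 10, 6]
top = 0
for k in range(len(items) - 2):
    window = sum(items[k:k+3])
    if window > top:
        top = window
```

Max sum of 3-element window in [4, 5, 4, 10, 6]
`top` takes the values: 0 → 13 → 19 → 20

Answer: 20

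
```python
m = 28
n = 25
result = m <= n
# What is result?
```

Trace:
`m = 28` → m = 28
`n = 25` → n = 25
`result = m <= n` → result = False
So result = False

Answer: False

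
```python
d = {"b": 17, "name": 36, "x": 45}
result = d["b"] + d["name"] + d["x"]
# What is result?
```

Trace:
`d = {"b": 17, "name": 36, "x": 45}` → d = {'b': 17, 'name': 36, 'x': 45}
`result = d["b"] + d["name"] + d["x"]` → result = 98
So result = 98

Answer: 98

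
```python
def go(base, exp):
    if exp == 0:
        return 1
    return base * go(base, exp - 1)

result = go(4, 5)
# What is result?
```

go(4, 5) = 4 * 4 * 4 * 4 * 4 = 1024

Answer: 1024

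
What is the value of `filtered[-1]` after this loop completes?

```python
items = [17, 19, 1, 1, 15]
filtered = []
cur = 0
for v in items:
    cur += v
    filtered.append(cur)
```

Cumulative sum ends at 53
`filtered` takes the values: [] → [17] → [17, 36] → [17, 36, 37] → [17, 36, 37, 38] → [17, 36, 37, 38, 53]
So `filtered[-1]` = 53

Answer: 53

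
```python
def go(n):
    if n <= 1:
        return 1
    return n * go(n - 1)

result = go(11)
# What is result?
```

go(11) = 11 * 10 * 9 * 8 * 7 * 6 * 5 * 4 * 3 * 2 * 1 = 39916800

Answer: 39916800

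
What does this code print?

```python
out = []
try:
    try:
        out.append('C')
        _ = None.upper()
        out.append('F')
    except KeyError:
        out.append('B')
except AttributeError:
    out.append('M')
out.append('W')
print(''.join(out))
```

Execution trace: 'C' (inner try body) → 'M' (outer except AttributeError) → 'W' (after the try/except). Output: CMW

Answer: CMW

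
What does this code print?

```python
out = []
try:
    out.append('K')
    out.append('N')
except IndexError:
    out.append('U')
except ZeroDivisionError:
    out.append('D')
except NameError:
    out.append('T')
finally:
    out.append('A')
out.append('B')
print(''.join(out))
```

Execution trace: 'K' (try body) → 'N' (try body, no exception) → 'A' (finally) → 'B' (after the try/except). Output: KNAB

Answer: KNAB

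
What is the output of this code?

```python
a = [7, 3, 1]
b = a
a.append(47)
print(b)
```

Key concept: basic list aliasing.
Step by step:
`a = [7, 3, 1]` → a = [7, 3, 1]
`b = a` → b = [7, 3, 1] (same object as a)
`a.append(47)` → a = [7, 3, 1, 47] (same object as b); b = [7, 3, 1, 47] (same object as a)
`print(b)` → prints [7, 3, 1, 47]

Answer: [7, 3, 1, 47]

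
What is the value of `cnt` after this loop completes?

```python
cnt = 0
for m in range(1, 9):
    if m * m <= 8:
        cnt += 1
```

Count numbers where m² ≤ 8
`cnt` takes the values: 0 → 1 → 2

Answer: 2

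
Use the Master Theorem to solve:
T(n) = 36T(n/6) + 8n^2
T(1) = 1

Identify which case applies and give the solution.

a=36, b=6, f(n)=8n^2. log_6(36) = 2. Since c=2 = 2, Case 2 applies: T(n) = Θ(n^log_b(a) · log n) = O(n^2 log n).

Answer: O(n^2 log n) - Case 2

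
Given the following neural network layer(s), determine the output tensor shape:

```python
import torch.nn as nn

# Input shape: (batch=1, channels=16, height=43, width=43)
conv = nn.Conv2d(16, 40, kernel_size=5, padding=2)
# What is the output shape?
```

Input: (1, 16, 43, 43) -> Output: (1, 40, 43, 43)

Answer: (1, 40, 43, 43)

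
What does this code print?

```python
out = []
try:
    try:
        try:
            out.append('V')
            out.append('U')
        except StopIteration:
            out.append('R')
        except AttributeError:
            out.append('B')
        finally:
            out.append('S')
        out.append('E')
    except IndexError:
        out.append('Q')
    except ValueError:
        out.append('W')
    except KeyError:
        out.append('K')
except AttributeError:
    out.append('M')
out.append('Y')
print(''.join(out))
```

Execution trace: 'V' (inner try body) → 'U' (inner try body, no exception) → 'S' (inner finally) → 'E' (try body, no exception) → 'Y' (after the try/except). Output: VUSEY

Answer: VUSEY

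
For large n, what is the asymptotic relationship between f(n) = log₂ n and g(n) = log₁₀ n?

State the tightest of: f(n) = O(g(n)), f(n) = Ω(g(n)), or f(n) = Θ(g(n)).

log₂ n vs log₁₀ n: f(n) = Θ(g(n)) — they are asymptotically equivalent (log bases differ by a constant factor).

Answer: f(n) = Θ(g(n)) — they are asymptotically equivalent (log bases differ by a constant factor).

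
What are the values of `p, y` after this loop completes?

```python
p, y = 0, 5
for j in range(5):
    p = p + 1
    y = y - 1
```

p goes 0→5, y goes 5→0
`p, y` takes the values: (0, 5) → (1, 5) → (1, 4) → (2, 4) → (2, 3) → (3, 3) → (3, 2) → (4, 2) → (4, 1) → (5, 1) → (5, 0)

Answer: 5, 0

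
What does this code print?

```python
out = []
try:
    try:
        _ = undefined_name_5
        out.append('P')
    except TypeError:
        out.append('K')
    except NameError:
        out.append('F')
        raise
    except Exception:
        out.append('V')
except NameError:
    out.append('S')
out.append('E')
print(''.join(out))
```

Execution trace: 'F' (inner except NameError) → 'S' (outer except NameError) → 'E' (after the try/except). Output: FSE

Answer: FSE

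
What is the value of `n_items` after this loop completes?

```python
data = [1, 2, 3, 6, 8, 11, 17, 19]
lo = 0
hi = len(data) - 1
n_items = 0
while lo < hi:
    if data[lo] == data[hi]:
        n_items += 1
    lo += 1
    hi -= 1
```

Count matching pairs from ends
`n_items` takes the values: 0

Answer: 0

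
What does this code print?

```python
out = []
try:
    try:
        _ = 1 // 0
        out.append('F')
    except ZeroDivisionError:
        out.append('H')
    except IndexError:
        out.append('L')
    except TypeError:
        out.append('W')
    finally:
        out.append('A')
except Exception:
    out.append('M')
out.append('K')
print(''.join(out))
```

Execution trace: 'H' (inner except ZeroDivisionError) → 'A' (inner finally) → 'K' (after the try/except). Output: HAK

Answer: HAK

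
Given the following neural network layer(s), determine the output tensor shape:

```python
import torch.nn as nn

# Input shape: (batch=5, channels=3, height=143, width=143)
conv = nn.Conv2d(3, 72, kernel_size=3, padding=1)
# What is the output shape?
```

Input: (5, 3, 143, 143) -> Output: (5, 72, 143, 143)

Answer: (5, 72, 143, 143)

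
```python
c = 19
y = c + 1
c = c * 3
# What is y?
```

Trace:
`c = 19` → c = 19
`y = c + 1` → y = 20
`c = c * 3` → c = 57
So y = 20

Answer: 20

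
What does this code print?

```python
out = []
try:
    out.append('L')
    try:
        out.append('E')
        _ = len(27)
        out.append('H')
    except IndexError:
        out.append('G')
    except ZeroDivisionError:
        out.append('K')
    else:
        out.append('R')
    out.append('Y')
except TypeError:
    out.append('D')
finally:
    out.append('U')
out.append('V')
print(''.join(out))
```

Execution trace: 'L' (try body) → 'E' (inner try body) → 'D' (except TypeError) → 'U' (finally) → 'V' (after the try/except). Output: LEDUV

Answer: LEDUV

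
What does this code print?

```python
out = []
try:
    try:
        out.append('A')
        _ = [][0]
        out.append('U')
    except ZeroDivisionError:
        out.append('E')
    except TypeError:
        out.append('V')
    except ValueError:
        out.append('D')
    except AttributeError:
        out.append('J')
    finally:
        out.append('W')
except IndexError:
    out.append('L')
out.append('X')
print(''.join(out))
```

Execution trace: 'A' (try body) → 'W' (finally) → 'L' (outer except IndexError) → 'X' (after the try/except). Output: AWLX

Answer: AWLX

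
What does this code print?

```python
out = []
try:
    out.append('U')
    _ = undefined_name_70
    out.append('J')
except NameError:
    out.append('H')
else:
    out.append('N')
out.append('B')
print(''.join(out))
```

Execution trace: 'U' (try body) → 'H' (except NameError) → 'B' (after the try/except). Output: UHB

Answer: UHB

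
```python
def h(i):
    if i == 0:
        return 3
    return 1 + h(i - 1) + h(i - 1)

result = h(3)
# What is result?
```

h(i) = 1 + 2·h(i-1), h(0)=3. Closed form: (3+1)·2^3 - 1 = 31.

Answer: 31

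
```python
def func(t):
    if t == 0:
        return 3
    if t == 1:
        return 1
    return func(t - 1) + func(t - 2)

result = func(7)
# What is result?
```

Build up from base cases: func(0)=3, func(1)=1, func(2)=4, func(3)=5, func(4)=9, func(5)=14, func(6)=23, ..., func(7)=37

Answer: 37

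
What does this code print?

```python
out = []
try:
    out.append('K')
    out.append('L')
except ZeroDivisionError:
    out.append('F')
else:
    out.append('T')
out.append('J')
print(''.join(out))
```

Execution trace: 'K' (try body) → 'L' (try body, no exception) → 'T' (else) → 'J' (after the try/except). Output: KLTJ

Answer: KLTJ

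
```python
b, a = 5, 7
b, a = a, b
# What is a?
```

Trace:
`b, a = 5, 7` → b = 5; a = 7
`b, a = a, b` → b = 7; a = 5
So a = 5

Answer: 5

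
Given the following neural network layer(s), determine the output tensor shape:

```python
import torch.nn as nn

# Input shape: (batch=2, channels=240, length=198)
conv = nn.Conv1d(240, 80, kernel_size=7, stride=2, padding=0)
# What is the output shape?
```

Input: (2, 240, 198) -> Output: (2, 80, 96)

Answer: (2, 80, 96)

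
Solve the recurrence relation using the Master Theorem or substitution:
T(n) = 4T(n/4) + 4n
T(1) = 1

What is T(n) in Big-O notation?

By Master Theorem: a=4, b=4, f(n)=4n. Since log_4(4) = 1 and f(n) = Θ(n^1), Case 2 applies. T(n) = O(n log n).

Answer: O(n log n)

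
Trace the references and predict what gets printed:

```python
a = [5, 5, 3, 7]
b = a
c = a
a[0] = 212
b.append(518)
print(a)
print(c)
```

Key concept: multiple aliases.
Step by step:
`a = [5, 5, 3, 7]` → a = [5, 5, 3, 7]
`b = a` → b = [5, 5, 3, 7] (same object as a)
`c = a` → c = [5, 5, 3, 7] (same object as a, b)
`a[0] = 212` → a = [212, 5, 3, 7] (same object as b, c); b = [212, 5, 3, 7] (same object as a, c); c = [212, 5, 3, 7] (same object as a, b)
`b.append(518)` → a = [212, 5, 3, 7, 518] (same object as b, c); b = [212, 5, 3, 7, 518] (same object as a, c); c = [212, 5, 3, 7, 518] (same object as a, b)
`print(a)` → prints [212, 5, 3, 7, 518]
`print(c)` → prints [212, 5, 3, 7, 518]

Answer:
[212, 5, 3, 7, 518]
[212, 5, 3, 7, 518]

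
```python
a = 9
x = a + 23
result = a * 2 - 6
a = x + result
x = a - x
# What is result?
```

Trace:
`a = 9` → a = 9
`x = a + 23` → x = 32
`result = a * 2 - 6` → result = 12
`a = x + result` → a = 44
`x = a - x` → x = 12
So result = 12

Answer: 12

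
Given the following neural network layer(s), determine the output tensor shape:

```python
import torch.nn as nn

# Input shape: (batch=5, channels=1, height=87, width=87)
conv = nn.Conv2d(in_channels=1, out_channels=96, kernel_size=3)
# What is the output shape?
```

Input: (5, 1, 87, 87) -> Output: (5, 96, 85, 85)

Answer: (5, 96, 85, 85)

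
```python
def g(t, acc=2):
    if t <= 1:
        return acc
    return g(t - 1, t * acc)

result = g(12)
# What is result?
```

Accumulator trace (n, acc): (12, 2) -> (11, 24) -> (10, 264) -> (9, 2640) -> (8, 23760) -> (7, 190080) -> (6, 1330560) -> (5, 7983360) -> (4, 39916800) -> (3, 159667200) -> (2, 479001600) -> (1, 958003200) -> return 958003200

Answer: 958003200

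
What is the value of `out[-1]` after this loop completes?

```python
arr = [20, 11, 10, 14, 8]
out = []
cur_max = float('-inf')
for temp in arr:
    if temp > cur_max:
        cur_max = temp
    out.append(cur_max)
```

Running max ends at 20
`out` takes the values: [] → [20] → [20, 20] → [20, 20, 20] → [20, 20, 20, 20] → [20, 20, 20, 20, 20]
So `out[-1]` = 20

Answer: 20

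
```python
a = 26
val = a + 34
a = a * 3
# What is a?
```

Trace:
`a = 26` → a = 26
`val = a + 34` → val = 60
`a = a * 3` → a = 78
So a = 78

Answer: 78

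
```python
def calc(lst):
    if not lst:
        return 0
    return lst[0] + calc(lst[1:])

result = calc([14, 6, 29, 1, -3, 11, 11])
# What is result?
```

14 + 6 + 29 + 1 + (-3) + 11 + 11 + 0 = 69

Answer: 69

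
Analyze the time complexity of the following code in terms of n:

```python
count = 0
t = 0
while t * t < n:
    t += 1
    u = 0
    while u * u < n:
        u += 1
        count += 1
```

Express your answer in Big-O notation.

Each loop level contributes: √n × √n. Multiplying the contributions gives O(n).

Answer: O(n)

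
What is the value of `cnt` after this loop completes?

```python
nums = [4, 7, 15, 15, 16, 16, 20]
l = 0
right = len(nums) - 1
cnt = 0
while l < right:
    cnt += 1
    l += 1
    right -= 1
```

Iterations until pointers meet (list length 7)
`cnt` takes the values: 0 → 1 → 2 → 3

Answer: 3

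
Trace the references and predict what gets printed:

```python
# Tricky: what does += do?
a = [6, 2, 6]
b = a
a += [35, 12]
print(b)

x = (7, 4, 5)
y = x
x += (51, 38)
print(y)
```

Key concept: += behavior differs for mutable vs immutable.
Step by step:
`a = [6, 2, 6]` → a = [6, 2, 6]
`b = a` → b = [6, 2, 6] (same object as a)
`a += [35, 12]` → a = [6, 2, 6, 35, 12] (same object as b); b = [6, 2, 6, 35, 12] (same object as a)
`print(b)` → prints [6, 2, 6, 35, 12]
`x = (7, 4, 5)` → x = (7, 4, 5)
`y = x` → y = (7, 4, 5)
`x += (51, 38)` → x = (7, 4, 5, 51, 38)
`print(y)` → prints (7, 4, 5)

Answer:
[6, 2, 6, 35, 12]
(7, 4, 5)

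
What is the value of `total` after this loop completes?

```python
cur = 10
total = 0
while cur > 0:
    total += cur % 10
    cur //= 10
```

Sum digits of 10
`total` takes the values: 0 → 1

Answer: 1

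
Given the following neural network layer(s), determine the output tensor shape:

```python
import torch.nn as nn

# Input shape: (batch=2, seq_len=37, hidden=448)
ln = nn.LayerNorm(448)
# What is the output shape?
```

Input: (2, 37, 448) -> Output: (2, 37, 448)

Answer: (2, 37, 448)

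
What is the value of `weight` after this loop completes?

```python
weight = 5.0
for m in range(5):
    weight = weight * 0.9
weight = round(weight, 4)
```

Exponential decay: 5.0 * 0.9^5
`weight` takes the values: 5.0 → 4.5 → 4.05 → 3.645 → 3.2805 → 2.95245 → 2.9525

Answer: 2.9525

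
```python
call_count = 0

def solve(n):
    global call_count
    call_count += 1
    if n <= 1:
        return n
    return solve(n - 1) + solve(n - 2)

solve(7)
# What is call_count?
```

Calls(n) = 1 + Calls(n-1) + Calls(n-2); Calls(0)=Calls(1)=1. For n=7 this gives 41.

Answer: 41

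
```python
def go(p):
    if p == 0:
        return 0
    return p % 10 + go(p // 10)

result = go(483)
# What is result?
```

Sum of digits of 483: 3 + 8 + 4 = 15

Answer: 15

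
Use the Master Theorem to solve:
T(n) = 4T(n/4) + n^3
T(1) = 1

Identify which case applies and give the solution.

a=4, b=4, f(n)=n^3. log_4(4) = 1. Since c=3 > 1 and the regularity condition holds (4(n/4)^3 = (4/4^3)n^3 with 4/4^3 < 1), Case 3 applies: T(n) = Θ(f(n)) = O(n^3).

Answer: O(n^3) - Case 3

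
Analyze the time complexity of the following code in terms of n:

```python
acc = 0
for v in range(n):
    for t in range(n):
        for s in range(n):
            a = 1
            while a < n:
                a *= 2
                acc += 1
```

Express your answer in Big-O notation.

Each loop level contributes: n × n × n × log n. Multiplying the contributions gives O(n^3 log n).

Answer: O(n^3 log n)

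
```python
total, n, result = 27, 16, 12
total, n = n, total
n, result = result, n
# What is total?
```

Trace:
`total, n, result = 27, 16, 12` → total = 27; n = 16; result = 12
`total, n = n, total` → total = 16; n = 27
`n, result = result, n` → n = 12; result = 27
So total = 16

Answer: 16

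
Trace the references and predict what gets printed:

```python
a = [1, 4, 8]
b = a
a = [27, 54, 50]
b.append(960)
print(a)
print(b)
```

Key concept: rebinding vs mutation: a is rebound to a new list, b still points at the original.
Step by step:
`a = [1, 4, 8]` → a = [1, 4, 8]
`b = a` → b = [1, 4, 8] (same object as a)
`a = [27, 54, 50]` → a = [27, 54, 50]
`b.append(960)` → b = [1, 4, 8, 960]
`print(a)` → prints [27, 54, 50]
`print(b)` → prints [1, 4, 8, 960]

Answer:
[27, 54, 50]
[1, 4, 8, 960]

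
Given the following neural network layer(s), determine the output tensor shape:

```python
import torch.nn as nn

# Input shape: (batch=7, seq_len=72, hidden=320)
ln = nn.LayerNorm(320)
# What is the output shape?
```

Input: (7, 72, 320) -> Output: (7, 72, 320)

Answer: (7, 72, 320)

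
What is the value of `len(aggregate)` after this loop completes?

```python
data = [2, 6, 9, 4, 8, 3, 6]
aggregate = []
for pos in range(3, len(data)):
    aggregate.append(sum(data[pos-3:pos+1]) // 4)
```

Number of 4-element averages
`aggregate` takes the values: [] → [5] → [5, 6] → [5, 6, 6] → [5, 6, 6, 5]
So `len(aggregate)` = 4

Answer: 4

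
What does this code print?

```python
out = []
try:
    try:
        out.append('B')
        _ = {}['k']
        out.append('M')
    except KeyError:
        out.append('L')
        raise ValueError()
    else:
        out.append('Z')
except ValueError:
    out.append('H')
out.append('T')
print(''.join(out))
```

Execution trace: 'B' (inner try body) → 'L' (inner except KeyError) → 'H' (outer except ValueError) → 'T' (after the try/except). Output: BLHT

Answer: BLHT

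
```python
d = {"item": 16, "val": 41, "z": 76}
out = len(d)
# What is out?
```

Trace:
`d = {"item": 16, "val": 41, "z": 76}` → d = {'item': 16, 'val': 41, 'z': 76}
`out = len(d)` → out = 3
So out = 3

Answer: 3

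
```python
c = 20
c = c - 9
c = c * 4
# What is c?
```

Trace:
`c = 20` → c = 20
`c = c - 9` → c = 11
`c = c * 4` → c = 44
So c = 44

Answer: 44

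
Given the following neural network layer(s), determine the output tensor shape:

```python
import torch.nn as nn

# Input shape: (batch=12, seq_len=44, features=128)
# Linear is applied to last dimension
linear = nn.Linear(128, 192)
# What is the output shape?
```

Input: (12, 44, 128) -> Output: (12, 44, 192)

Answer: (12, 44, 192)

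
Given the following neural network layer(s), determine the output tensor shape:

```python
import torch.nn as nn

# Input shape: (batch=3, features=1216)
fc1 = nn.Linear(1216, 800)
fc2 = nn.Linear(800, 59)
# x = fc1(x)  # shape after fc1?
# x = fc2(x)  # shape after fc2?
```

Input: (3, 1216) -> after fc1: (3, 800) -> Output: (3, 59)

Answer: (3, 59)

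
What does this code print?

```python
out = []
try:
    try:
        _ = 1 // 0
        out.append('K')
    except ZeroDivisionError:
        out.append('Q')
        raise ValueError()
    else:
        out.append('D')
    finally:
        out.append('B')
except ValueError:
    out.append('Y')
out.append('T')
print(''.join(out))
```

Execution trace: 'Q' (except ZeroDivisionError) → 'B' (finally) → 'Y' (outer except ValueError) → 'T' (after the try/except). Output: QBYT

Answer: QBYT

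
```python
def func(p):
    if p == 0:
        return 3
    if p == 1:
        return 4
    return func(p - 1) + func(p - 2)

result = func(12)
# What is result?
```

Build up from base cases: func(0)=3, func(1)=4, func(2)=7, func(3)=11, func(4)=18, func(5)=29, func(6)=47, ..., func(12)=843

Answer: 843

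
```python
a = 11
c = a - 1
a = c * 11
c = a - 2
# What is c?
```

Trace:
`a = 11` → a = 11
`c = a - 1` → c = 10
`a = c * 11` → a = 110
`c = a - 2` → c = 108
So c = 108

Answer: 108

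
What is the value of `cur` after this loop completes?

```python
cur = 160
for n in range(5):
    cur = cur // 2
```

Halve 5 times: 160 // 2^5 = 5
`cur` takes the values: 160 → 80 → 40 → 20 → 10 → 5

Answer: 5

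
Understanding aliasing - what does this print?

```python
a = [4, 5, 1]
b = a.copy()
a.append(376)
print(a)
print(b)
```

Key concept: list.copy() creates independent copy.
Step by step:
`a = [4, 5, 1]` → a = [4, 5, 1]
`b = a.copy()` → b = [4, 5, 1]
`a.append(376)` → a = [4, 5, 1, 376]
`print(a)` → prints [4, 5, 1, 376]
`print(b)` → prints [4, 5, 1]

Answer:
[4, 5, 1, 376]
[4, 5, 1]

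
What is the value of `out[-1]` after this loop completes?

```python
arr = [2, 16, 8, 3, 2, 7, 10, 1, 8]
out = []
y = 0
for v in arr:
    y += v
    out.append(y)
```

Cumulative sum ends at 57
`out` takes the values: [] → [2] → [2, 18] → [2, 18, 26] → [2, 18, 26, 29] → [2, 18, 26, 29, 31] → [2, 18, 26, 29, 31, 38] → [2, 18, 26, 29, 31, 38, 48] → [2, 18, 26, 29, 31, 38, 48, 49] → [2, 18, 26, 29, 31, 38, 48, 49, 57]
So `out[-1]` = 57

Answer: 57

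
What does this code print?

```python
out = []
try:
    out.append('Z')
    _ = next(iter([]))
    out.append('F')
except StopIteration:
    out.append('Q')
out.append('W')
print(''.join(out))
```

Execution trace: 'Z' (try body) → 'Q' (except StopIteration) → 'W' (after the try/except). Output: ZQW

Answer: ZQW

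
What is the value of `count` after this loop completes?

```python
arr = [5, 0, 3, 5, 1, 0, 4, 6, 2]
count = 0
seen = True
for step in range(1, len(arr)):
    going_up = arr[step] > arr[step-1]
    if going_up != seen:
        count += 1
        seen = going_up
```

Count direction changes in [5, 0, 3, 5, 1, 0, 4, 6, 2]
`count` takes the values: 0 → 1 → 2 → 3 → 4 → 5

Answer: 5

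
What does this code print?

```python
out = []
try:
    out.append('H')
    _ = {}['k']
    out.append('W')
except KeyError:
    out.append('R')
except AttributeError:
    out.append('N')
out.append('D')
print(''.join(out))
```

Execution trace: 'H' (try body) → 'R' (except KeyError) → 'D' (after the try/except). Output: HRD

Answer: HRD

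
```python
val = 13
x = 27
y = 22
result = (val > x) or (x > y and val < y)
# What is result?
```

Trace:
`val = 13` → val = 13
`x = 27` → x = 27
`y = 22` → y = 22
`result = (val > x) or (x > y and val < y)` → result = True
So result = True

Answer: True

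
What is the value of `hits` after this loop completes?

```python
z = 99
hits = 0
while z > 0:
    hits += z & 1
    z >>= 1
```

Count set bits in 99 (binary: 0b1100011)
`hits` takes the values: 0 → 1 → 2 → 3 → 4

Answer: 4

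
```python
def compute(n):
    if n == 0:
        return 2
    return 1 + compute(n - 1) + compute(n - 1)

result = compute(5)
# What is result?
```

compute(n) = 1 + 2·compute(n-1), compute(0)=2. Closed form: (2+1)·2^5 - 1 = 95.

Answer: 95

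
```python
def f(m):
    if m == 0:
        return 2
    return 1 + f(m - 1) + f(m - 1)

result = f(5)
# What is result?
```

f(m) = 1 + 2·f(m-1), f(0)=2. Closed form: (2+1)·2^5 - 1 = 95.

Answer: 95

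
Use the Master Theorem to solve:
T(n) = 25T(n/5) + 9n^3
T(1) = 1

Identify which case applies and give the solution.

a=25, b=5, f(n)=9n^3. log_5(25) = 2. Since c=3 > 2 and the regularity condition holds (25(n/5)^3 = (25/5^3)n^3 with 25/5^3 < 1), Case 3 applies: T(n) = Θ(f(n)) = O(n^3).

Answer: O(n^3) - Case 3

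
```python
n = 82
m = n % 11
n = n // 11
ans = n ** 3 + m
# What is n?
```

Trace:
`n = 82` → n = 82
`m = n % 11` → m = 5
`n = n // 11` → n = 7
`ans = n ** 3 + m` → ans = 348
So n = 7

Answer: 7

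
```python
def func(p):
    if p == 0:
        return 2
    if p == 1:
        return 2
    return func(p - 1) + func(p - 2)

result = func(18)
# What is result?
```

Build up from base cases: func(0)=2, func(1)=2, func(2)=4, func(3)=6, func(4)=10, func(5)=16, func(6)=26, ..., func(18)=8362

Answer: 8362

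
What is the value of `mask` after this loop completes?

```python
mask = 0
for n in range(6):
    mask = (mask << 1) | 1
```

Build 6 consecutive 1-bits: 0b111111
`mask` takes the values: 0 → 1 → 3 → 7 → 15 → 31 → 63

Answer: 63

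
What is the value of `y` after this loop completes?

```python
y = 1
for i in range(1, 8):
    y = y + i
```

Start at 1, add 1 through 7
`y` takes the values: 1 → 2 → 4 → 7 → 11 → 16 → 22 → 29

Answer: 29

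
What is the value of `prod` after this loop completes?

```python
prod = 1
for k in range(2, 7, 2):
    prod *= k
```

Product of even numbers 2 to 6
`prod` takes the values: 1 → 2 → 8 → 48

Answer: 48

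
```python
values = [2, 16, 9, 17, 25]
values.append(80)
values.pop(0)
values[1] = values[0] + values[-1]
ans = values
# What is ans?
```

Trace:
`values = [2, 16, 9, 17, 25]` → values = [2, 16, 9, 17, 25]
`values.append(80)` → values = [2, 16, 9, 17, 25, 80]
`values.pop(0)` → values = [16, 9, 17, 25, 80]
`values[1] = values[0] + values[-1]` → values = [16, 96, 17, 25, 80]
`ans = values` → ans = [16, 96, 17, 25, 80]
So ans = [16, 96, 17, 25, 80]

Answer: [16, 96, 17, 25, 80]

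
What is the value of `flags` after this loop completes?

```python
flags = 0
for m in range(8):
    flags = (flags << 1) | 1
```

Build 8 consecutive 1-bits: 0b11111111
`flags` takes the values: 0 → 1 → 3 → 7 → 15 → 31 → 63 → 127 → 255

Answer: 255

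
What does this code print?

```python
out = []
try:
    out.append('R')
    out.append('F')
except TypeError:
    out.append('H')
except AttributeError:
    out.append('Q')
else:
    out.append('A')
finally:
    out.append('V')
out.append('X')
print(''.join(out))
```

Execution trace: 'R' (try body) → 'F' (try body, no exception) → 'A' (else) → 'V' (finally) → 'X' (after the try/except). Output: RFAVX

Answer: RFAVX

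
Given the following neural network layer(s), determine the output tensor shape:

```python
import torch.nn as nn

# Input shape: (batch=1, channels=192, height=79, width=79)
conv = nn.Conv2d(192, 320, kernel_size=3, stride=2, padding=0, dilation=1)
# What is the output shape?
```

Input: (1, 192, 79, 79) -> Output: (1, 320, 39, 39)

Answer: (1, 320, 39, 39)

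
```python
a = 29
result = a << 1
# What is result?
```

Trace:
`a = 29` → a = 29
`result = a << 1` → result = 58
So result = 58

Answer: 58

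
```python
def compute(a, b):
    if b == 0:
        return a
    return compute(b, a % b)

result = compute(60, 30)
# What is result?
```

compute(60, 30) -> compute(30, 0) -> 30

Answer: 30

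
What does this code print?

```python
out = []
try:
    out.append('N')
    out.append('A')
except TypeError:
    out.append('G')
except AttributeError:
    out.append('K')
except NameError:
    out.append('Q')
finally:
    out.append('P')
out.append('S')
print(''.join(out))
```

Execution trace: 'N' (try body) → 'A' (try body, no exception) → 'P' (finally) → 'S' (after the try/except). Output: NAPS

Answer: NAPS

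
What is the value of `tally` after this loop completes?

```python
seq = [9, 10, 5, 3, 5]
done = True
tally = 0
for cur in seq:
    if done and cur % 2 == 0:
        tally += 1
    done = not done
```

Count even values at even positions
`tally` takes the values: 0

Answer: 0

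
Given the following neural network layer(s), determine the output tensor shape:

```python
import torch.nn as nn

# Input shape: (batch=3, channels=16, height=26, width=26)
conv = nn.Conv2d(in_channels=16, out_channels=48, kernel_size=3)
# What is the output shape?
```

Input: (3, 16, 26, 26) -> Output: (3, 48, 24, 24)

Answer: (3, 48, 24, 24)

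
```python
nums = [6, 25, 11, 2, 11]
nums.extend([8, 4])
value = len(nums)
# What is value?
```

Trace:
`nums = [6, 25, 11, 2, 11]` → nums = [6, 25, 11, 2, 11]
`nums.extend([8, 4])` → nums = [6, 25, 11, 2, 11, 8, 4]
`value = len(nums)` → value = 7
So value = 7

Answer: 7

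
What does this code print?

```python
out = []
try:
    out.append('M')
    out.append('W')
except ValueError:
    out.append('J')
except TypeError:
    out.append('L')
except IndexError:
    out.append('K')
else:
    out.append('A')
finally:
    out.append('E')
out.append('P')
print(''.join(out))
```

Execution trace: 'M' (try body) → 'W' (try body, no exception) → 'A' (else) → 'E' (finally) → 'P' (after the try/except). Output: MWAEP

Answer: MWAEP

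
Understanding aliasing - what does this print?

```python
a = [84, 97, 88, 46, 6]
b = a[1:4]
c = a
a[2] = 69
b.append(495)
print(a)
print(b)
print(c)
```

Key concept: slice vs alias.
Step by step:
`a = [84, 97, 88, 46, 6]` → a = [84, 97, 88, 46, 6]
`b = a[1:4]` → b = [97, 88, 46]
`c = a` → c = [84, 97, 88, 46, 6] (same object as a)
`a[2] = 69` → a = [84, 97, 69, 46, 6] (same object as c); c = [84, 97, 69, 46, 6] (same object as a)
`b.append(495)` → b = [97, 88, 46, 495]
`print(a)` → prints [84, 97, 69, 46, 6]
`print(b)` → prints [97, 88, 46, 495]
`print(c)` → prints [84, 97, 69, 46, 6]

Answer:
[84, 97, 69, 46, 6]
[97, 88, 46, 495]
[84, 97, 69, 46, 6]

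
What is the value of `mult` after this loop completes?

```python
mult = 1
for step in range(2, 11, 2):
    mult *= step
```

Product of even numbers 2 to 10
`mult` takes the values: 1 → 2 → 8 → 48 → 384 → 3840

Answer: 3840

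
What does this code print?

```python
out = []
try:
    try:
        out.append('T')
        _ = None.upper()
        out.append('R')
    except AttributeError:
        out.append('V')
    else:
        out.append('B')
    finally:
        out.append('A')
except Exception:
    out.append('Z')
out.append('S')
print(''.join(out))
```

Execution trace: 'T' (inner try body) → 'V' (inner except AttributeError) → 'A' (inner finally) → 'S' (after the try/except). Output: TVAS

Answer: TVAS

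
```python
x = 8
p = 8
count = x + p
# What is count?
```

Trace:
`x = 8` → x = 8
`p = 8` → p = 8
`count = x + p` → count = 16
So count = 16

Answer: 16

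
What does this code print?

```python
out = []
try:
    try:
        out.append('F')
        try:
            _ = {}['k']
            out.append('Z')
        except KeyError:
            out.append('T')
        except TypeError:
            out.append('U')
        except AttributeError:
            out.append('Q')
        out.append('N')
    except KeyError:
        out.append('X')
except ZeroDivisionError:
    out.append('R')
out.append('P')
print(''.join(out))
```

Execution trace: 'F' (try body) → 'T' (inner except KeyError) → 'N' (try body, no exception) → 'P' (after the try/except). Output: FTNP

Answer: FTNP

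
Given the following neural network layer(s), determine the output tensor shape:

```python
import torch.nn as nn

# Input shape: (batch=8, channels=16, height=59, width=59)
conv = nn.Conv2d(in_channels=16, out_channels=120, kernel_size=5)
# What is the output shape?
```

Input: (8, 16, 59, 59) -> Output: (8, 120, 55, 55)

Answer: (8, 120, 55, 55)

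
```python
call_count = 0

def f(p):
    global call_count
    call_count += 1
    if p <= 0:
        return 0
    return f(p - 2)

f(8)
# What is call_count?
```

Linear recursion stepping by 2: 5 calls from p=8 down to ≤0.

Answer: 5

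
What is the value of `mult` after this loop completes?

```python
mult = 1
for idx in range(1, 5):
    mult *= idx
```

4! = 24
`mult` takes the values: 1 → 2 → 6 → 24

Answer: 24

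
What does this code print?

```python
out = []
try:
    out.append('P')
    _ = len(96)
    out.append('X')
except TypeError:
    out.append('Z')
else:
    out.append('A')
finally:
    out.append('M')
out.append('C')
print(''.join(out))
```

Execution trace: 'P' (try body) → 'Z' (except TypeError) → 'M' (finally) → 'C' (after the try/except). Output: PZMC

Answer: PZMC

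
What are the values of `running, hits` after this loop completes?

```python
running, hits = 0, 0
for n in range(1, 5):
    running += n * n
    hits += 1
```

Sum of squares and count
`running, hits` takes the values: (0, 0) → (1, 0) → (1, 1) → (5, 1) → (5, 2) → (14, 2) → (14, 3) → (30, 3) → (30, 4)

Answer: 30, 4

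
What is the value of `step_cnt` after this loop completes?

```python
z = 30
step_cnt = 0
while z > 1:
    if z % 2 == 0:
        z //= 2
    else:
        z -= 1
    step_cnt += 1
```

Steps to reduce 30 to 1
`step_cnt` takes the values: 0 → 1 → 2 → 3 → 4 → 5 → 6 → 7

Answer: 7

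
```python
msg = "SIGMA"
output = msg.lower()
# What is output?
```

Trace:
`msg = "SIGMA"` → msg = 'SIGMA'
`output = msg.lower()` → output = 'sigma'
So output = 'sigma'

Answer: 'sigma'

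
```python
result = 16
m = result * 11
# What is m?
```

Trace:
`result = 16` → result = 16
`m = result * 11` → m = 176
So m = 176

Answer: 176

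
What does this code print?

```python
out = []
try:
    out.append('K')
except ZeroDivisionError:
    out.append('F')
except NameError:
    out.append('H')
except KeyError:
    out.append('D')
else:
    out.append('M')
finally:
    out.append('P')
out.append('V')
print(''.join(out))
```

Execution trace: 'K' (try body, no exception) → 'M' (else) → 'P' (finally) → 'V' (after the try/except). Output: KMPV

Answer: KMPV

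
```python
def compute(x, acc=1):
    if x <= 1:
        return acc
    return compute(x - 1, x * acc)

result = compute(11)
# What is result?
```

Accumulator trace (n, acc): (11, 1) -> (10, 11) -> (9, 110) -> (8, 990) -> (7, 7920) -> (6, 55440) -> (5, 332640) -> (4, 1663200) -> (3, 6652800) -> (2, 19958400) -> (1, 39916800) -> return 39916800

Answer: 39916800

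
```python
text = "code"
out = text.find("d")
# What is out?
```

Trace:
`text = "code"` → text = 'code'
`out = text.find("d")` → out = 2
So out = 2

Answer: 2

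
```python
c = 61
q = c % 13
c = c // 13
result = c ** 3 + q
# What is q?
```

Trace:
`c = 61` → c = 61
`q = c % 13` → q = 9
`c = c // 13` → c = 4
`result = c ** 3 + q` → result = 73
So q = 9

Answer: 9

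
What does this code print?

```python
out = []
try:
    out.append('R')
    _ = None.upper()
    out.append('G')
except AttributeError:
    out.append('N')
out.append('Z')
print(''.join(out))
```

Execution trace: 'R' (try body) → 'N' (except AttributeError) → 'Z' (after the try/except). Output: RNZ

Answer: RNZ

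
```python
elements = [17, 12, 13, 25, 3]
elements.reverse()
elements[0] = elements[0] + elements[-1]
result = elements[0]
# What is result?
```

Trace:
`elements = [17, 12, 13, 25, 3]` → elements = [17, 12, 13, 25, 3]
`elements.reverse()` → elements = [3, 25, 13, 12, 17]
`elements[0] = elements[0] + elements[-1]` → elements = [20, 25, 13, 12, 17]
`result = elements[0]` → result = 20
So result = 20

Answer: 20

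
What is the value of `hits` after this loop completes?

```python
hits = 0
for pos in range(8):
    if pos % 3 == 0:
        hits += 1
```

Count numbers divisible by 3 in range(8)
`hits` takes the values: 0 → 1 → 2 → 3

Answer: 3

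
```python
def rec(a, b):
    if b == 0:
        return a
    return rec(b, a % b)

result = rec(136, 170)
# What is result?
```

rec(136, 170) -> rec(170, 136) -> rec(136, 34) -> rec(34, 0) -> 34

Answer: 34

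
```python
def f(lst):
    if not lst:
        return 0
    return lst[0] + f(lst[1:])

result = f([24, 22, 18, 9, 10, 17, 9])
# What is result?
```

24 + 22 + 18 + 9 + 10 + 17 + 9 + 0 = 109

Answer: 109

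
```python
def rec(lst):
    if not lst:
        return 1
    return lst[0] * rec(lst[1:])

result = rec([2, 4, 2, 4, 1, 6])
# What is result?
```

Product over [2, 4, 2, 4, 1, 6] = 2 * 4 * 2 * 4 * 1 * 6 = 384

Answer: 384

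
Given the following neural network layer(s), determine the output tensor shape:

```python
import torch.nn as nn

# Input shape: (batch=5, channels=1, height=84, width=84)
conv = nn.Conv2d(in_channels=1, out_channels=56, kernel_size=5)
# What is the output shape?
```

Input: (5, 1, 84, 84) -> Output: (5, 56, 80, 80)

Answer: (5, 56, 80, 80)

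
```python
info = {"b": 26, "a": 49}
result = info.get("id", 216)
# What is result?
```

Trace:
`info = {"b": 26, "a": 49}` → info = {'b': 26, 'a': 49}
`result = info.get("id", 216)` → result = 216
So result = 216

Answer: 216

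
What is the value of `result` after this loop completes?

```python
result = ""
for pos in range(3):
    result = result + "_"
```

Repeat '_' 3 times
`result` takes the values: "" → "_" → "__" → "___"

Answer: "___"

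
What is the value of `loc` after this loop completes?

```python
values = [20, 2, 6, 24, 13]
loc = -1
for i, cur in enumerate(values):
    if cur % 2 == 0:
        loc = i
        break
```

First even number index in [20, 2, 6, 24, 13]
`loc` takes the values: -1 → 0

Answer: 0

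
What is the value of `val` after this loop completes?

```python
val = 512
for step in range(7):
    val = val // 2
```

Halve 7 times: 512 // 2^7 = 4
`val` takes the values: 512 → 256 → 128 → 64 → 32 → 16 → 8 → 4

Answer: 4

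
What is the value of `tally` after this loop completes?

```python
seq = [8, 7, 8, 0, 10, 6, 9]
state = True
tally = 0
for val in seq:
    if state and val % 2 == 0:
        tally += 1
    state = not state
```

Count even values at even positions
`tally` takes the values: 0 → 1 → 2 → 3

Answer: 3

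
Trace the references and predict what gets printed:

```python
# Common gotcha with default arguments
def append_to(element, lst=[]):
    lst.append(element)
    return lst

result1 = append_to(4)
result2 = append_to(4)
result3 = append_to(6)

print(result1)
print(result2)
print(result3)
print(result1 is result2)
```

Key concept: mutable default argument gotcha.
Step by step:
`result1 = append_to(4)` → result1 = [4]
`result2 = append_to(4)` → result1 = [4, 4] (same object as result2); result2 = [4, 4] (same object as result1)
`result3 = append_to(6)` → result1 = [4, 4, 6] (same object as result2, result3); result2 = [4, 4, 6] (same object as result1, result3); result3 = [4, 4, 6] (same object as result1, result2)
`print(result1)` → prints [4, 4, 6]
`print(result2)` → prints [4, 4, 6]
`print(result3)` → prints [4, 4, 6]
`print(result1 is result2)` → prints True

Answer:
[4, 4, 6]
[4, 4, 6]
[4, 4, 6]
True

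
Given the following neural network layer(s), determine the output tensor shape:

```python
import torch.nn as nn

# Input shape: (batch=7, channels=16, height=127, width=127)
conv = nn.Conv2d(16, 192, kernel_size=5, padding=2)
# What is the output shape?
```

Input: (7, 16, 127, 127) -> Output: (7, 192, 127, 127)

Answer: (7, 192, 127, 127)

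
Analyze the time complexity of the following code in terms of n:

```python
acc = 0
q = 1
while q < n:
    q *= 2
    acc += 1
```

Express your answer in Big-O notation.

Each loop level contributes: log n. Multiplying the contributions gives O(log n).

Answer: O(log n)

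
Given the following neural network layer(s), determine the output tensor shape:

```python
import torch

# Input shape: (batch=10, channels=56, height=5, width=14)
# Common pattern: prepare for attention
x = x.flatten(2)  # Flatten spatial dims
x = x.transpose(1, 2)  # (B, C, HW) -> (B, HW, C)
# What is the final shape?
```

Input: (10, 56, 5, 14) -> after flatten(2): (10, 56, 70) -> Output: (10, 70, 56)

Answer: (10, 70, 56)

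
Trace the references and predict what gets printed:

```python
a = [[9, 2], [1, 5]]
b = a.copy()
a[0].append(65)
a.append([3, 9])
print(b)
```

Key concept: shallow copy with nested lists.
Step by step:
`a = [[9, 2], [1, 5]]` → a = [[9, 2], [1, 5]]
`b = a.copy()` → b = [[9, 2], [1, 5]]
`a[0].append(65)` → a = [[9, 2, 65], [1, 5]]; b = [[9, 2, 65], [1, 5]]
`a.append([3, 9])` → a = [[9, 2, 65], [1, 5], [3, 9]]
`print(b)` → prints [[9, 2, 65], [1, 5]]

Answer: [[9, 2, 65], [1, 5]]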